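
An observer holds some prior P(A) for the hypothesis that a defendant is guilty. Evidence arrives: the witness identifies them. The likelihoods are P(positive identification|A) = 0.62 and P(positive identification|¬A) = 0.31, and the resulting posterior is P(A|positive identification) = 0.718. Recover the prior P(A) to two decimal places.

P(A) = 0.56

In odds form, posterior odds = prior odds × likelihood ratio, so prior odds = posterior odds ÷ LR.
Posterior odds = 0.718/(1−0.718) = 2.5461. LR = 0.62/0.31 = 2.0000.
Prior odds = 2.5461/2.0000 = 1.2731, so P(A) = 1.2731/(1+1.2731) ≈ 0.56.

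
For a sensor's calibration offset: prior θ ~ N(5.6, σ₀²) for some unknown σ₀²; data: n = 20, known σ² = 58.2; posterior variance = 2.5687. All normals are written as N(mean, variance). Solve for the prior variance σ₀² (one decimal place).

σ₀² = 21.9

For the Normal–Normal model with known σ², precisions add: τ_n = τ₀ + n/σ².
So 1/σ₀² = 1/2.5687 − 20/58.2 = 0.389302 − 0.343643 = 0.045659.
Hence σ₀² = 1/0.045659 ≈ 21.9.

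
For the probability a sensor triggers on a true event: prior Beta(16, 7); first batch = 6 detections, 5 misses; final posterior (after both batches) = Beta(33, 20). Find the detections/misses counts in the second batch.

Because Beta–binomial updating is additive in the counts, the combined data contributed (α_post−α_prior, β_post−β_prior) successes and failures.
Total across both batches: 33−16=17 detections, 20−7=13 misses.
Subtract the first batch: 17−6=11 detections and 13−5=8 misses.

11 detections and 8 misses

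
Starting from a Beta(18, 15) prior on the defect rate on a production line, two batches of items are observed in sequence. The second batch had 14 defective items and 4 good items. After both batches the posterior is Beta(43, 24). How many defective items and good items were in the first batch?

Because Beta–binomial updating is additive in the counts, the combined data contributed (α_post−α_prior, β_post−β_prior) successes and failures.
Total across both batches: 43−18=25 defective items, 24−15=9 good items.
Subtract the second batch: 25−14=11 defective items and 9−4=5 good items.

11 defective items and 5 good items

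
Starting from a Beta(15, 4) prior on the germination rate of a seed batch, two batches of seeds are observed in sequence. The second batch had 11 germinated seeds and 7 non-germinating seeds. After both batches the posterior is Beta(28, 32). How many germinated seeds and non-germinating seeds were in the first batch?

Sequential conjugate updates are equivalent to a single update on the pooled data, so total successes = posterior α − prior α and total failures = posterior β − prior β.
Total across both batches: 28−15=13 germinated seeds, 32−4=28 non-germinating seeds.
Subtract the second batch: 13−11=2 germinated seeds and 28−7=21 non-germinating seeds.

2 germinated seeds and 21 non-germinating seeds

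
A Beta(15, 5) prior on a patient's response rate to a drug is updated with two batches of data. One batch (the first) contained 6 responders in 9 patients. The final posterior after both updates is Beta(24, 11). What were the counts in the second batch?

Because Beta–binomial updating is additive in the counts, the combined data contributed (α_post−α_prior, β_post−β_prior) successes and failures.
Total across both batches: 24−15=9 responders, 11−5=6 non-responders.
Subtract the first batch: 9−6=3 responders and 6−3=3 non-responders.

3 responders and 3 non-responders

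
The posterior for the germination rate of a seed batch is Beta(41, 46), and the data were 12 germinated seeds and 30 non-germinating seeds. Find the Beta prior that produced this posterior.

Under Beta–binomial conjugacy the posterior parameters are (α+s, β+f).
So α = 41 − 12 = 29 and β = 46 − 30 = 16.

Beta(29, 16)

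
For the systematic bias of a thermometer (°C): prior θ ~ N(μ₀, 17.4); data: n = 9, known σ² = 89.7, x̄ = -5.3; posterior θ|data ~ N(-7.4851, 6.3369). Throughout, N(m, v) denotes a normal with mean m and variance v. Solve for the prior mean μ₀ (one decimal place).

μ₀ = -11.3

With known observation variance, the Normal–Normal posterior has precision τ_n = τ₀ + n/σ² and mean μ_n = (τ₀μ₀ + (n/σ²)x̄)/τ_n.
Here τ₀ = 1/17.4 = 0.057471 and τ_data = 9/89.7 = 0.100334, so τ_n = 0.157805.
Rearranging for μ₀: μ₀ = (μ_n·τ_n − τ_data·x̄)/τ₀ = (-7.4851·0.157805 − 0.100334·-5.3) / 0.057471 = -0.649416/0.057471 ≈ -11.3.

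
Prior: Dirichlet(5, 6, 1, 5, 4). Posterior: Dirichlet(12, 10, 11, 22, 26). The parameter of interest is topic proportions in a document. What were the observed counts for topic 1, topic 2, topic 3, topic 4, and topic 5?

counts (7, 4, 10, 17, 22)

For a Dirichlet(α) prior with multinomial counts c, the posterior is Dirichlet(α + c) componentwise.
Counts are posterior − prior componentwise: 12−5=7, 10−6=4, 11−1=10, 22−5=17, 26−4=22.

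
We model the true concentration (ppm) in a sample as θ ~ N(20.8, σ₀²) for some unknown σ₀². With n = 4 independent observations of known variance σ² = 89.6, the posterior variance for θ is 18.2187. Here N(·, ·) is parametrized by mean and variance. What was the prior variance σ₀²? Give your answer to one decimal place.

σ₀² = 97.6

Posterior precision equals prior precision plus data precision: 1/σ_n² = 1/σ₀² + n/σ².
So 1/σ₀² = 1/18.2187 − 4/89.6 = 0.054889 − 0.044643 = 0.010246.
Hence σ₀² = 1/0.010246 ≈ 97.6.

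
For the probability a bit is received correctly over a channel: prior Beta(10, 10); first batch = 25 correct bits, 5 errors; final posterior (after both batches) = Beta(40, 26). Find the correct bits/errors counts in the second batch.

Sequential conjugate updates are equivalent to a single update on the pooled data, so total successes = posterior α − prior α and total failures = posterior β − prior β.
Total across both batches: 40−10=30 correct bits, 26−10=16 errors.
Subtract the first batch: 30−25=5 correct bits and 16−5=11 errors.

5 correct bits and 11 errors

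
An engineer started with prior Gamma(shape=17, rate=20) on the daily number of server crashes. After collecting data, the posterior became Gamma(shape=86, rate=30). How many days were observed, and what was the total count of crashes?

A Gamma(α, β) prior (rate parametrization) on a Poisson rate with n observations summing to S gives posterior Gamma(α+S, β+n).
Matching: Σxᵢ = 86 − 17 = 69 and n = 30 − 20 = 10.

n = 10 days with total 69 crashes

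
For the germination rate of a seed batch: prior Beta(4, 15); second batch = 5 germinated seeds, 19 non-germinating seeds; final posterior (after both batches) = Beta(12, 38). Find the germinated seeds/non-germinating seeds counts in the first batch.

Sequential conjugate updates are equivalent to a single update on the pooled data, so total successes = posterior α − prior α and total failures = posterior β − prior β.
Total across both batches: 12−4=8 germinated seeds, 38−15=23 non-germinating seeds.
Subtract the second batch: 8−5=3 germinated seeds and 23−19=4 non-germinating seeds.

3 germinated seeds and 4 non-germinating seeds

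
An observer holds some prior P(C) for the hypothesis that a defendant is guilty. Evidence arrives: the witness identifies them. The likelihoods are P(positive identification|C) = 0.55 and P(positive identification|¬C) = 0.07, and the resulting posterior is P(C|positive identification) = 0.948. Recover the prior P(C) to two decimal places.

Bayes' rule in odds form gives O(C|E) = O(C)·[P(E|C)/P(E|¬C)], hence O(C) = O(C|E)/LR.
Posterior odds = 0.948/(1−0.948) = 18.2308. LR = 0.55/0.07 = 7.8571.
Prior odds = 18.2308/7.8571 = 2.3203, so P(C) = 2.3203/(1+2.3203) ≈ 0.70.

P(C) = 0.70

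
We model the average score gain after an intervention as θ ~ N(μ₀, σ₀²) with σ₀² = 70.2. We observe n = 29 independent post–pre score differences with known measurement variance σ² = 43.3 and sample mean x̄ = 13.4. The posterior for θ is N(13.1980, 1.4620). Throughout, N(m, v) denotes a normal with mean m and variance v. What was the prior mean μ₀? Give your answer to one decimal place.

μ₀ = 3.7

With known observation variance, the Normal–Normal posterior has precision τ_n = τ₀ + n/σ² and mean μ_n = (τ₀μ₀ + (n/σ²)x̄)/τ_n.
Here τ₀ = 1/70.2 = 0.014245 and τ_data = 29/43.3 = 0.669746, so τ_n = 0.683991.
Rearranging for μ₀: μ₀ = (μ_n·τ_n − τ_data·x̄)/τ₀ = (13.1980·0.683991 − 0.669746·13.4) / 0.014245 = 0.052717/0.014245 ≈ 3.7.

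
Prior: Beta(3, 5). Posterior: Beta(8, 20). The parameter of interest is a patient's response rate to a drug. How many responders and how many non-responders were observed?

5 responders and 15 non-responders

Beta is conjugate to the binomial likelihood: posterior = Beta(α+s, β+f).
So s = 8 − 3 = 5 and f = 20 − 5 = 15.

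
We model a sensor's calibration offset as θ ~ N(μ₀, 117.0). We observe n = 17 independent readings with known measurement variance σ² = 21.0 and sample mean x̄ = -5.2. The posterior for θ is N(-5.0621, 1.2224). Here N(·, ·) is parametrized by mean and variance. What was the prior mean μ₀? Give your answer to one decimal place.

μ₀ = 8.0

The posterior mean is a precision-weighted average: μ_n = (τ₀μ₀ + τ_data·x̄)/(τ₀+τ_data), with τ₀=1/σ₀² and τ_data=n/σ².
Here τ₀ = 1/117.0 = 0.008547 and τ_data = 17/21.0 = 0.809524, so τ_n = 0.818071.
Rearranging for μ₀: μ₀ = (μ_n·τ_n − τ_data·x̄)/τ₀ = (-5.0621·0.818071 − 0.809524·-5.2) / 0.008547 = 0.068368/0.008547 ≈ 8.0.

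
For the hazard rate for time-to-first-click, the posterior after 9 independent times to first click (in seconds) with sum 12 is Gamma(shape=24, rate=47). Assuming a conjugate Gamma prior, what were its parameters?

Gamma(shape=15, rate=35)

Gamma–exponential conjugacy: posterior shape = α + n, posterior rate = β + Σtᵢ.
So α = 24 − 9 = 15 and β = 47 − 12 = 35.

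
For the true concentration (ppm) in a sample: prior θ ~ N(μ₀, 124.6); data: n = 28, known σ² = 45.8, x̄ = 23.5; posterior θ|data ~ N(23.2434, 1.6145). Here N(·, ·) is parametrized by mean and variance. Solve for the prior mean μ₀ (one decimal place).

μ₀ = 3.7

With known observation variance, the Normal–Normal posterior has precision τ_n = τ₀ + n/σ² and mean μ_n = (τ₀μ₀ + (n/σ²)x̄)/τ_n.
Here τ₀ = 1/124.6 = 0.008026 and τ_data = 28/45.8 = 0.611354, so τ_n = 0.619380.
Rearranging for μ₀: μ₀ = (μ_n·τ_n − τ_data·x̄)/τ₀ = (23.2434·0.619380 − 0.611354·23.5) / 0.008026 = 0.029678/0.008026 ≈ 3.7.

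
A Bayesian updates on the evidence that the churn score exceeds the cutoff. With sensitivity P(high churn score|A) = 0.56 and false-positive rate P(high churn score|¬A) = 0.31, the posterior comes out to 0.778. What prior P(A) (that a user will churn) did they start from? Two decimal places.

In odds form, posterior odds = prior odds × likelihood ratio, so prior odds = posterior odds ÷ LR.
Posterior odds = 0.778/(1−0.778) = 3.5045. LR = 0.56/0.31 = 1.8065.
Prior odds = 3.5045/1.8065 = 1.9399, so P(A) = 1.9399/(1+1.9399) ≈ 0.66.

P(A) = 0.66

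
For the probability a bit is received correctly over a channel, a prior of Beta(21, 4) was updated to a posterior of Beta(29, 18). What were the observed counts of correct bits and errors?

Under Beta–binomial conjugacy the posterior parameters are (α+s, β+f).
Match parameters: s=29−21=8, f=18−4=14.

8 correct bits and 14 errors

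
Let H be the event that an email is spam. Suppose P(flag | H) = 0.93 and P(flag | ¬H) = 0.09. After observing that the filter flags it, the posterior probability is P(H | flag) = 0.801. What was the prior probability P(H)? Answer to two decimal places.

P(H) = 0.28

Bayes' rule in odds form gives O(H|E) = O(H)·[P(E|H)/P(E|¬H)], hence O(H) = O(H|E)/LR.
Posterior odds = 0.801/(1−0.801) = 4.0251. LR = 0.93/0.09 = 10.3333.
Prior odds = 4.0251/10.3333 = 0.3895, so P(H) = 0.3895/(1+0.3895) ≈ 0.28.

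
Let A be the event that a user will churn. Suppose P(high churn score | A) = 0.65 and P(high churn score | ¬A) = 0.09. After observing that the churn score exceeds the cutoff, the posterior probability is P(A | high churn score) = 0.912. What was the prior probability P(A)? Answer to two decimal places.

In odds form, posterior odds = prior odds × likelihood ratio, so prior odds = posterior odds ÷ LR.
Posterior odds = 0.912/(1−0.912) = 10.3636. LR = 0.65/0.09 = 7.2222.
Prior odds = 10.3636/7.2222 = 1.4350, so P(A) = 1.4350/(1+1.4350) ≈ 0.59.

P(A) = 0.59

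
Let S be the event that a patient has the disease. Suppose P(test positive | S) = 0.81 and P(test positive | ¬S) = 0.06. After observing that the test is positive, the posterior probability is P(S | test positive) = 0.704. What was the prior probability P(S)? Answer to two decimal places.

In odds form, posterior odds = prior odds × likelihood ratio, so prior odds = posterior odds ÷ LR.
Posterior odds = 0.704/(1−0.704) = 2.3784. LR = 0.81/0.06 = 13.5000.
Prior odds = 2.3784/13.5000 = 0.1762, so P(S) = 0.1762/(1+0.1762) ≈ 0.15.

P(S) = 0.15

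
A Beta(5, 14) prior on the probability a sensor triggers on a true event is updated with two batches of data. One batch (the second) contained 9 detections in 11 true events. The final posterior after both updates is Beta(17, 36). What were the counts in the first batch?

Because Beta–binomial updating is additive in the counts, the combined data contributed (α_post−α_prior, β_post−β_prior) successes and failures.
Total across both batches: 17−5=12 detections, 36−14=22 misses.
Subtract the second batch: 12−9=3 detections and 22−2=20 misses.

3 detections and 20 misses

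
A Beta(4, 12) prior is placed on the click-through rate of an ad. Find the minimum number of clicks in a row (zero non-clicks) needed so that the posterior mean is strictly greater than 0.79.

k = 42

After k clicks and 0 non-clicks the posterior is Beta(4+k, 12), with mean (4+k)/(4+12+k).
Set (4+k)/(16+k) > 0.79 and solve: k > (0.79·16 − 4)/(1 − 0.79) = 41.143.
The smallest integer exceeding 41.143 is 42, and checking k=42: (46)/(58) = 0.7931 > 0.79.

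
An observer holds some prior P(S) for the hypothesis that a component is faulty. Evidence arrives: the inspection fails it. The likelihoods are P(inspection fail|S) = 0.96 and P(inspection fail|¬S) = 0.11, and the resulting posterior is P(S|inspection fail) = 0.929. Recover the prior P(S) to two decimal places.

Bayes' rule in odds form gives O(S|E) = O(S)·[P(E|S)/P(E|¬S)], hence O(S) = O(S|E)/LR.
Posterior odds = 0.929/(1−0.929) = 13.0845. LR = 0.96/0.11 = 8.7273.
Prior odds = 13.0845/8.7273 = 1.4993, so P(S) = 1.4993/(1+1.4993) ≈ 0.60.

P(S) = 0.60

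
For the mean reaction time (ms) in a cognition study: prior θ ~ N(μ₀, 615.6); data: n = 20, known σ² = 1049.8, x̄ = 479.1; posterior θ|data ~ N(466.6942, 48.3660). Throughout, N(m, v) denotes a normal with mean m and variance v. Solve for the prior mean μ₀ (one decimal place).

μ₀ = 321.2

With known observation variance, the Normal–Normal posterior has precision τ_n = τ₀ + n/σ² and mean μ_n = (τ₀μ₀ + (n/σ²)x̄)/τ_n.
Here τ₀ = 1/615.6 = 0.001624 and τ_data = 20/1049.8 = 0.019051, so τ_n = 0.020675.
Rearranging for μ₀: μ₀ = (μ_n·τ_n − τ_data·x̄)/τ₀ = (466.6942·0.020675 − 0.019051·479.1) / 0.001624 = 0.521568/0.001624 ≈ 321.2.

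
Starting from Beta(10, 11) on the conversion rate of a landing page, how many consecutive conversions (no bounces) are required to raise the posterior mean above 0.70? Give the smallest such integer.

After k conversions and 0 bounces the posterior is Beta(10+k, 11), with mean (10+k)/(10+11+k).
Set (10+k)/(21+k) > 0.70 and solve: k > (0.70·21 − 10)/(1 − 0.70) = 15.667.
The smallest integer exceeding 15.667 is 16, and checking k=16: (26)/(37) = 0.7027 > 0.70.

k = 16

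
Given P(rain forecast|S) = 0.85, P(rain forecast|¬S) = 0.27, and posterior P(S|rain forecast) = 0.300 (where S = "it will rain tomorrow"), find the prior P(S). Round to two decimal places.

Bayes' rule in odds form gives O(S|E) = O(S)·[P(E|S)/P(E|¬S)], hence O(S) = O(S|E)/LR.
Posterior odds = 0.300/(1−0.300) = 0.4286. LR = 0.85/0.27 = 3.1481.
Prior odds = 0.4286/3.1481 = 0.1361, so P(S) = 0.1361/(1+0.1361) ≈ 0.12.

P(S) = 0.12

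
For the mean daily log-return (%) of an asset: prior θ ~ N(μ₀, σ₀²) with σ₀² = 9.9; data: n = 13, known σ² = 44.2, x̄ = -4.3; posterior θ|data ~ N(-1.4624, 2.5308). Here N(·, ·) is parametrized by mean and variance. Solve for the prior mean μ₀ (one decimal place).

With known observation variance, the Normal–Normal posterior has precision τ_n = τ₀ + n/σ² and mean μ_n = (τ₀μ₀ + (n/σ²)x̄)/τ_n.
Here τ₀ = 1/9.9 = 0.101010 and τ_data = 13/44.2 = 0.294118, so τ_n = 0.395128.
Rearranging for μ₀: μ₀ = (μ_n·τ_n − τ_data·x̄)/τ₀ = (-1.4624·0.395128 − 0.294118·-4.3) / 0.101010 = 0.686872/0.101010 ≈ 6.8.

μ₀ = 6.8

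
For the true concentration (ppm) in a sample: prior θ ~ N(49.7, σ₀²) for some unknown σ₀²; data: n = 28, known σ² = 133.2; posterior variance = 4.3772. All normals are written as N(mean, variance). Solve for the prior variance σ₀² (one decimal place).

σ₀² = 54.8

Posterior precision equals prior precision plus data precision: 1/σ_n² = 1/σ₀² + n/σ².
So 1/σ₀² = 1/4.3772 − 28/133.2 = 0.228457 − 0.210210 = 0.018247.
Hence σ₀² = 1/0.018247 ≈ 54.8.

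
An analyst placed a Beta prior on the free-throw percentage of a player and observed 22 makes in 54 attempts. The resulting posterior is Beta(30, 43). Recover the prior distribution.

A Beta(α, β) prior with s successes and f failures in binomial data gives a Beta(α+s, β+f) posterior.
So α = 30 − 22 = 8 and β = 43 − 32 = 11.

Beta(8, 11)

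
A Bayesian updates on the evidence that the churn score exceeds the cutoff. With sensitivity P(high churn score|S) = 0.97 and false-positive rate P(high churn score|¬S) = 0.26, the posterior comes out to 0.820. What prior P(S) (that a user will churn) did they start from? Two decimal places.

In odds form, posterior odds = prior odds × likelihood ratio, so prior odds = posterior odds ÷ LR.
Posterior odds = 0.820/(1−0.820) = 4.5556. LR = 0.97/0.26 = 3.7308.
Prior odds = 4.5556/3.7308 = 1.2211, so P(S) = 1.2211/(1+1.2211) ≈ 0.55.

P(S) = 0.55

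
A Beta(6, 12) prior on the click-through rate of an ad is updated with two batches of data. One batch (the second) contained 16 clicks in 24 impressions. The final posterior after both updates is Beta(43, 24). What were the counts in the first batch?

Sequential conjugate updates are equivalent to a single update on the pooled data, so total successes = posterior α − prior α and total failures = posterior β − prior β.
Total across both batches: 43−6=37 clicks, 24−12=12 non-clicks.
Subtract the second batch: 37−16=21 clicks and 12−8=4 non-clicks.

21 clicks and 4 non-clicks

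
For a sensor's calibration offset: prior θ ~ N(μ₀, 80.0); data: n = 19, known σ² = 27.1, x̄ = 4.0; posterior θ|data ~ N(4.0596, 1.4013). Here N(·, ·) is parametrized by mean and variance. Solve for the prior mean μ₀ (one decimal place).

μ₀ = 7.4

With known observation variance, the Normal–Normal posterior has precision τ_n = τ₀ + n/σ² and mean μ_n = (τ₀μ₀ + (n/σ²)x̄)/τ_n.
Here τ₀ = 1/80.0 = 0.012500 and τ_data = 19/27.1 = 0.701107, so τ_n = 0.713607.
Rearranging for μ₀: μ₀ = (μ_n·τ_n − τ_data·x̄)/τ₀ = (4.0596·0.713607 − 0.701107·4.0) / 0.012500 = 0.092531/0.012500 ≈ 7.4.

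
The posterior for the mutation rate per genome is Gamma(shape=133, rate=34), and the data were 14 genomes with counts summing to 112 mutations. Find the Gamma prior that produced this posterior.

Gamma(shape=21, rate=20)

A Gamma(α, β) prior (rate parametrization) on a Poisson rate with n observations summing to S gives posterior Gamma(α+S, β+n).
So α = 133 − 112 = 21 and β = 34 − 14 = 20.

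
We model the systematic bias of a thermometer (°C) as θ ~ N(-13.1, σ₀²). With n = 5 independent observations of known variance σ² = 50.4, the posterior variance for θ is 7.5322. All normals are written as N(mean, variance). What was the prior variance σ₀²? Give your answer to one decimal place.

σ₀² = 29.8

For the Normal–Normal model with known σ², precisions add: τ_n = τ₀ + n/σ².
So 1/σ₀² = 1/7.5322 − 5/50.4 = 0.132763 − 0.099206 = 0.033557.
Hence σ₀² = 1/0.033557 ≈ 29.8.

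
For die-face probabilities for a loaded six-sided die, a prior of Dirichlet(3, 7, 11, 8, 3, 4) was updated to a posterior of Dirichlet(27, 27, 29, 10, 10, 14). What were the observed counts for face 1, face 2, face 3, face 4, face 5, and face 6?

counts (24, 20, 18, 2, 7, 10)

For a Dirichlet(α) prior with multinomial counts c, the posterior is Dirichlet(α + c) componentwise.
Counts are posterior − prior componentwise: 27−3=24, 27−7=20, 29−11=18, 10−8=2, 10−3=7, 14−4=10.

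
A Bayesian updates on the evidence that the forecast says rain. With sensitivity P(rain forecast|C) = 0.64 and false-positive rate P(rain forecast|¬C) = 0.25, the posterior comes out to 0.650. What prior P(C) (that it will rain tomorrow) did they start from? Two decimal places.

Bayes' rule in odds form gives O(C|E) = O(C)·[P(E|C)/P(E|¬C)], hence O(C) = O(C|E)/LR.
Posterior odds = 0.650/(1−0.650) = 1.8571. LR = 0.64/0.25 = 2.5600.
Prior odds = 1.8571/2.5600 = 0.7254, so P(C) = 0.7254/(1+0.7254) ≈ 0.42.

P(C) = 0.42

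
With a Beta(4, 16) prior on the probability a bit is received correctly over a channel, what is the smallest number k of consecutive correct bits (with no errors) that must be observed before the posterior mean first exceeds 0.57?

After k correct bits and 0 errors the posterior is Beta(4+k, 16), with mean (4+k)/(4+16+k).
Set (4+k)/(20+k) > 0.57 and solve: k > (0.57·20 − 4)/(1 − 0.57) = 17.209.
The smallest integer exceeding 17.209 is 18.

k = 18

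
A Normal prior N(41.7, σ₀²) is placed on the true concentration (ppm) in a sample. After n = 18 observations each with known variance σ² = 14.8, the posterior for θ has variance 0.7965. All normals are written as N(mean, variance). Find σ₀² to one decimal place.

σ₀² = 25.5

Posterior precision equals prior precision plus data precision: 1/σ_n² = 1/σ₀² + n/σ².
So 1/σ₀² = 1/0.7965 − 18/14.8 = 1.255493 − 1.216216 = 0.039277.
Hence σ₀² = 1/0.039277 ≈ 25.5.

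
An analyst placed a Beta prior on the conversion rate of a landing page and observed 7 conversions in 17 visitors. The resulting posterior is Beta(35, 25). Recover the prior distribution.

A Beta(α, β) prior with s successes and f failures in binomial data gives a Beta(α+s, β+f) posterior.
Subtract the data counts: 35−7=28, 25−10=15.

Beta(28, 15)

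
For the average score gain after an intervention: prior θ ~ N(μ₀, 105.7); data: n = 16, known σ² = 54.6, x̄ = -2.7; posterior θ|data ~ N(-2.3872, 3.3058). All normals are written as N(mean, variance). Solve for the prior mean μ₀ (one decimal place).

The posterior mean is a precision-weighted average: μ_n = (τ₀μ₀ + τ_data·x̄)/(τ₀+τ_data), with τ₀=1/σ₀² and τ_data=n/σ².
Here τ₀ = 1/105.7 = 0.009461 and τ_data = 16/54.6 = 0.293040, so τ_n = 0.302501.
Rearranging for μ₀: μ₀ = (μ_n·τ_n − τ_data·x̄)/τ₀ = (-2.3872·0.302501 − 0.293040·-2.7) / 0.009461 = 0.069078/0.009461 ≈ 7.3.

μ₀ = 7.3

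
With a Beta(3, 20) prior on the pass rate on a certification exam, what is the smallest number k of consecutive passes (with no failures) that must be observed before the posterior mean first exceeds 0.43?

k = 13

After k passes and 0 failures the posterior is Beta(3+k, 20), with mean (3+k)/(3+20+k).
Set (3+k)/(23+k) > 0.43 and solve: k > (0.43·23 − 3)/(1 − 0.43) = 12.088.
The smallest integer exceeding 12.088 is 13.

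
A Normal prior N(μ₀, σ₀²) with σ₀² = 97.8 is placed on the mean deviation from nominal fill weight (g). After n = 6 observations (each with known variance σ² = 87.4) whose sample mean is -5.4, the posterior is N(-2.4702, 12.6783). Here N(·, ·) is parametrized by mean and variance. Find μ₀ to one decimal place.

μ₀ = 17.2

With known observation variance, the Normal–Normal posterior has precision τ_n = τ₀ + n/σ² and mean μ_n = (τ₀μ₀ + (n/σ²)x̄)/τ_n.
Here τ₀ = 1/97.8 = 0.010225 and τ_data = 6/87.4 = 0.068650, so τ_n = 0.078875.
Rearranging for μ₀: μ₀ = (μ_n·τ_n − τ_data·x̄)/τ₀ = (-2.4702·0.078875 − 0.068650·-5.4) / 0.010225 = 0.175873/0.010225 ≈ 17.2.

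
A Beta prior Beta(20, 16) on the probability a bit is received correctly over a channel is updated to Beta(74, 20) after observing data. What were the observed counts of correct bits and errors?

A Beta(α, β) prior with s successes and f failures in binomial data gives a Beta(α+s, β+f) posterior.
So s = 74 − 20 = 54 and f = 20 − 16 = 4.

54 correct bits and 4 errors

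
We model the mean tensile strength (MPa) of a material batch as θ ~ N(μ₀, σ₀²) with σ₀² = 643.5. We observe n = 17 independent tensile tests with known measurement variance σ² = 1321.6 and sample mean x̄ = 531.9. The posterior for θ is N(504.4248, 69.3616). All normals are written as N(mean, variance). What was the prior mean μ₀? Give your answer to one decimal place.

The posterior mean is a precision-weighted average: μ_n = (τ₀μ₀ + τ_data·x̄)/(τ₀+τ_data), with τ₀=1/σ₀² and τ_data=n/σ².
Here τ₀ = 1/643.5 = 0.001554 and τ_data = 17/1321.6 = 0.012863, so τ_n = 0.014417.
Rearranging for μ₀: μ₀ = (μ_n·τ_n − τ_data·x̄)/τ₀ = (504.4248·0.014417 − 0.012863·531.9) / 0.001554 = 0.430463/0.001554 ≈ 277.0.

μ₀ = 277.0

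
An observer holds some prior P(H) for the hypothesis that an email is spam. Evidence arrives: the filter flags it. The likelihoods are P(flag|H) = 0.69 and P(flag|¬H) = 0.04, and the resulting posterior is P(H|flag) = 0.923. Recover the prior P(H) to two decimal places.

P(H) = 0.41

Bayes' rule in odds form gives O(H|E) = O(H)·[P(E|H)/P(E|¬H)], hence O(H) = O(H|E)/LR.
Posterior odds = 0.923/(1−0.923) = 11.9870. LR = 0.69/0.04 = 17.2500.
Prior odds = 11.9870/17.2500 = 0.6949, so P(H) = 0.6949/(1+0.6949) ≈ 0.41.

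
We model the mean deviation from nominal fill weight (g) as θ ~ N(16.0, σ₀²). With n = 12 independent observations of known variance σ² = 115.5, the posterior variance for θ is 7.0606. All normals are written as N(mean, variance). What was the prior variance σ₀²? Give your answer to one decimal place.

For the Normal–Normal model with known σ², precisions add: τ_n = τ₀ + n/σ².
So 1/σ₀² = 1/7.0606 − 12/115.5 = 0.141631 − 0.103896 = 0.037735.
Hence σ₀² = 1/0.037735 ≈ 26.5.

σ₀² = 26.5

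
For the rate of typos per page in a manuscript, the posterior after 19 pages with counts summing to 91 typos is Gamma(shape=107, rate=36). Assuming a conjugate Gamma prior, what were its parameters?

Gamma(shape=16, rate=17)

A Gamma(α, β) prior (rate parametrization) on a Poisson rate with n observations summing to S gives posterior Gamma(α+S, β+n).
So α = 107 − 91 = 16 and β = 36 − 19 = 17.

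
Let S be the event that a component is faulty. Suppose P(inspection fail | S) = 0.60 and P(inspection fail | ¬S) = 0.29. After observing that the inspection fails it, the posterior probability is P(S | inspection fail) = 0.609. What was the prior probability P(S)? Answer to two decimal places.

P(S) = 0.43

In odds form, posterior odds = prior odds × likelihood ratio, so prior odds = posterior odds ÷ LR.
Posterior odds = 0.609/(1−0.609) = 1.5575. LR = 0.60/0.29 = 2.0690.
Prior odds = 1.5575/2.0690 = 0.7528, so P(S) = 0.7528/(1+0.7528) ≈ 0.43.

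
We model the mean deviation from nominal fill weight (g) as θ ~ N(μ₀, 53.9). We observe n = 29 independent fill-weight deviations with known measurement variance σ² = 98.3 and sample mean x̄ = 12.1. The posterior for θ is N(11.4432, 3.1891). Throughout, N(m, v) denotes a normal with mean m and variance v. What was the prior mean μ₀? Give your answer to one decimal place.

The posterior mean is a precision-weighted average: μ_n = (τ₀μ₀ + τ_data·x̄)/(τ₀+τ_data), with τ₀=1/σ₀² and τ_data=n/σ².
Here τ₀ = 1/53.9 = 0.018553 and τ_data = 29/98.3 = 0.295015, so τ_n = 0.313568.
Rearranging for μ₀: μ₀ = (μ_n·τ_n − τ_data·x̄)/τ₀ = (11.4432·0.313568 − 0.295015·12.1) / 0.018553 = 0.018540/0.018553 ≈ 1.0.

μ₀ = 1.0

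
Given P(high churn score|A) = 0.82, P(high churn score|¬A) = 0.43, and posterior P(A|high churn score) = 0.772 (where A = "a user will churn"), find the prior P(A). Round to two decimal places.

P(A) = 0.64

Bayes' rule in odds form gives O(A|E) = O(A)·[P(E|A)/P(E|¬A)], hence O(A) = O(A|E)/LR.
Posterior odds = 0.772/(1−0.772) = 3.3860. LR = 0.82/0.43 = 1.9070.
Prior odds = 3.3860/1.9070 = 1.7756, so P(A) = 1.7756/(1+1.7756) ≈ 0.64.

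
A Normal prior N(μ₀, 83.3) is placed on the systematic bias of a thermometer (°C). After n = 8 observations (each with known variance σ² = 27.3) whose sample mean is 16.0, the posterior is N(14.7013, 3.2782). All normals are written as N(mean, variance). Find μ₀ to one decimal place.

With known observation variance, the Normal–Normal posterior has precision τ_n = τ₀ + n/σ² and mean μ_n = (τ₀μ₀ + (n/σ²)x̄)/τ_n.
Here τ₀ = 1/83.3 = 0.012005 and τ_data = 8/27.3 = 0.293040, so τ_n = 0.305045.
Rearranging for μ₀: μ₀ = (μ_n·τ_n − τ_data·x̄)/τ₀ = (14.7013·0.305045 − 0.293040·16.0) / 0.012005 = -0.204082/0.012005 ≈ -17.0.

μ₀ = -17.0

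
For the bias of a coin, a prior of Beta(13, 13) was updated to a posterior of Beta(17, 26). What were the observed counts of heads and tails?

Under Beta–binomial conjugacy the posterior parameters are (a+s, b+f).
So s = 17 − 13 = 4 and f = 26 − 13 = 13.

4 heads and 13 tails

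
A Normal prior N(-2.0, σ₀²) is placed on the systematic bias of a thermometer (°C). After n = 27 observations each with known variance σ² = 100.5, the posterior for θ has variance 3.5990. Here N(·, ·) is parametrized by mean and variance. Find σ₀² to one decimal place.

For the Normal–Normal model with known σ², precisions add: τ_n = τ₀ + n/σ².
So 1/σ₀² = 1/3.5990 − 27/100.5 = 0.277855 − 0.268657 = 0.009198.
Hence σ₀² = 1/0.009198 ≈ 108.7.

σ₀² = 108.7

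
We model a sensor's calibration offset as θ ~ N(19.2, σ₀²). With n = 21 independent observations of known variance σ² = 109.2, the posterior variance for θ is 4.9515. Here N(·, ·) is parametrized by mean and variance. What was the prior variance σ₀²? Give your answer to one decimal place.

Posterior precision equals prior precision plus data precision: 1/σ_n² = 1/σ₀² + n/σ².
So 1/σ₀² = 1/4.9515 − 21/109.2 = 0.201959 − 0.192308 = 0.009651.
Hence σ₀² = 1/0.009651 ≈ 103.6.

σ₀² = 103.6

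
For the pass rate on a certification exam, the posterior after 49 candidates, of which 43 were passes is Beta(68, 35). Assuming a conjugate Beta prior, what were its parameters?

Beta(25, 29)

A Beta(α, β) prior with s successes and f failures in binomial data gives a Beta(α+s, β+f) posterior.
So α = 68 − 43 = 25 and β = 35 − 6 = 29.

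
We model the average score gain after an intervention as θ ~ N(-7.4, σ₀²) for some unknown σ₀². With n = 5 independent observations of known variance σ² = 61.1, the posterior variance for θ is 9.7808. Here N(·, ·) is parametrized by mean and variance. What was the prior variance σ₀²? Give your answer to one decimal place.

For the Normal–Normal model with known σ², precisions add: τ_n = τ₀ + n/σ².
So 1/σ₀² = 1/9.7808 − 5/61.1 = 0.102241 − 0.081833 = 0.020408.
Hence σ₀² = 1/0.020408 ≈ 49.0.

σ₀² = 49.0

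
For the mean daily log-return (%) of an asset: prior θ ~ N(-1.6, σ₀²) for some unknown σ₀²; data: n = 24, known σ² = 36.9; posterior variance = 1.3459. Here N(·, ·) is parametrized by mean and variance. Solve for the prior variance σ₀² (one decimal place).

σ₀² = 10.8

Posterior precision equals prior precision plus data precision: 1/σ_n² = 1/σ₀² + n/σ².
So 1/σ₀² = 1/1.3459 − 24/36.9 = 0.742997 − 0.650407 = 0.092590.
Hence σ₀² = 1/0.092590 ≈ 10.8.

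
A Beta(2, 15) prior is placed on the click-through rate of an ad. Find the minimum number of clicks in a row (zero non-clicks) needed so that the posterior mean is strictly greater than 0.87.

After k clicks and 0 non-clicks the posterior is Beta(2+k, 15), with mean (2+k)/(2+15+k).
Set (2+k)/(17+k) > 0.87 and solve: k > (0.87·17 − 2)/(1 − 0.87) = 98.385.
The smallest integer exceeding 98.385 is 99, and checking k=99: (101)/(116) = 0.8707 > 0.87.

k = 99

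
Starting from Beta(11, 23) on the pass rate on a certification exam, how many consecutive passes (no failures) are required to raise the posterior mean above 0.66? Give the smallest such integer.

k = 34

After k passes and 0 failures the posterior is Beta(11+k, 23), with mean (11+k)/(11+23+k).
Set (11+k)/(34+k) > 0.66 and solve: k > (0.66·34 − 11)/(1 − 0.66) = 33.647.
The smallest integer exceeding 33.647 is 34, and checking k=34: (45)/(68) = 0.6618 > 0.66.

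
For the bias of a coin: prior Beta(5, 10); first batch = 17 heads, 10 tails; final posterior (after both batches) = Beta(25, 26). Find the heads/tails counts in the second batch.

Because Beta–binomial updating is additive in the counts, the combined data contributed (α_post−α_prior, β_post−β_prior) successes and failures.
Total across both batches: 25−5=20 heads, 26−10=16 tails.
Subtract the first batch: 20−17=3 heads and 16−10=6 tails.

3 heads and 6 tails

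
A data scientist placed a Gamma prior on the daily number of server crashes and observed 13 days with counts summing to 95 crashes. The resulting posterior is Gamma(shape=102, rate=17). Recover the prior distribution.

A Gamma(α, β) prior (rate parametrization) on a Poisson rate with n observations summing to S gives posterior Gamma(α+S, β+n).
So α = 102 − 95 = 7 and β = 17 − 13 = 4.

Gamma(shape=7, rate=4)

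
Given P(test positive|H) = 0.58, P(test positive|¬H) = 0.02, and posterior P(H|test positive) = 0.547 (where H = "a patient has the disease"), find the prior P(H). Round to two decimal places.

Bayes' rule in odds form gives O(H|E) = O(H)·[P(E|H)/P(E|¬H)], hence O(H) = O(H|E)/LR.
Posterior odds = 0.547/(1−0.547) = 1.2075. LR = 0.58/0.02 = 29.0000.
Prior odds = 1.2075/29.0000 = 0.0416, so P(H) = 0.0416/(1+0.0416) ≈ 0.04.

P(H) = 0.04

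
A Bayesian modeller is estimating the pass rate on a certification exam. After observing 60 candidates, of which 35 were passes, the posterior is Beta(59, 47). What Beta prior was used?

A Beta(α, β) prior with s successes and f failures in binomial data gives a Beta(α+s, β+f) posterior.
Subtract the data counts: 59−35=24, 47−25=22.

Beta(24, 22)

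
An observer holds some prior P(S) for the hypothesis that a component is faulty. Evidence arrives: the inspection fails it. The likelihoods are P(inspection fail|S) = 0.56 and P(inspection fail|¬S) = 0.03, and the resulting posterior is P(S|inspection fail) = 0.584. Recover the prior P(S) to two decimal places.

In odds form, posterior odds = prior odds × likelihood ratio, so prior odds = posterior odds ÷ LR.
Posterior odds = 0.584/(1−0.584) = 1.4038. LR = 0.56/0.03 = 18.6667.
Prior odds = 1.4038/18.6667 = 0.0752, so P(S) = 0.0752/(1+0.0752) ≈ 0.07.

P(S) = 0.07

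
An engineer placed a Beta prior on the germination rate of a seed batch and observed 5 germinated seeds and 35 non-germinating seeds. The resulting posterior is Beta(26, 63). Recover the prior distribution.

Under Beta–binomial conjugacy the posterior parameters are (α+s, β+f).
So α = 26 − 5 = 21 and β = 63 − 35 = 28.

Beta(21, 28)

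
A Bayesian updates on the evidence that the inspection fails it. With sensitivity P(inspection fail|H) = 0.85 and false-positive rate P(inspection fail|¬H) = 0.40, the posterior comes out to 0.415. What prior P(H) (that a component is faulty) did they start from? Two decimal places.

In odds form, posterior odds = prior odds × likelihood ratio, so prior odds = posterior odds ÷ LR.
Posterior odds = 0.415/(1−0.415) = 0.7094. LR = 0.85/0.40 = 2.1250.
Prior odds = 0.7094/2.1250 = 0.3338, so P(H) = 0.3338/(1+0.3338) ≈ 0.25.

P(H) = 0.25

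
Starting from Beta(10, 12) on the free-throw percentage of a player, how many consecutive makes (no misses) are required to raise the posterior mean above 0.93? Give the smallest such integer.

k = 150

After k makes and 0 misses the posterior is Beta(10+k, 12), with mean (10+k)/(10+12+k).
Set (10+k)/(22+k) > 0.93 and solve: k > (0.93·22 − 10)/(1 − 0.93) = 149.429.
The smallest integer exceeding 149.429 is 150, and checking k=150: (160)/(172) = 0.9302 > 0.93.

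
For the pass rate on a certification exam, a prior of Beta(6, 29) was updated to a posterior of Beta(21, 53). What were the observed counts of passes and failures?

Beta is conjugate to the binomial likelihood: posterior = Beta(a+s, b+f).
So s = 21 − 6 = 15 and f = 53 − 29 = 24.

15 passes and 24 failures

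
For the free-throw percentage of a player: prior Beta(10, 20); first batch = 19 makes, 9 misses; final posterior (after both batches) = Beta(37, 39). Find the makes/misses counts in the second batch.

Sequential conjugate updates are equivalent to a single update on the pooled data, so total successes = posterior α − prior α and total failures = posterior β − prior β.
Total across both batches: 37−10=27 makes, 39−20=19 misses.
Subtract the first batch: 27−19=8 makes and 19−9=10 misses.

8 makes and 10 misses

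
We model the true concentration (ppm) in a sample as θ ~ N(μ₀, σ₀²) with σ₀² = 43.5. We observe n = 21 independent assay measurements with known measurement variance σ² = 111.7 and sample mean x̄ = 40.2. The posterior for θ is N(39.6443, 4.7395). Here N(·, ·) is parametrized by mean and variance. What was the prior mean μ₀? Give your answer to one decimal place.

μ₀ = 35.1

With known observation variance, the Normal–Normal posterior has precision τ_n = τ₀ + n/σ² and mean μ_n = (τ₀μ₀ + (n/σ²)x̄)/τ_n.
Here τ₀ = 1/43.5 = 0.022989 and τ_data = 21/111.7 = 0.188004, so τ_n = 0.210993.
Rearranging for μ₀: μ₀ = (μ_n·τ_n − τ_data·x̄)/τ₀ = (39.6443·0.210993 − 0.188004·40.2) / 0.022989 = 0.806909/0.022989 ≈ 35.1.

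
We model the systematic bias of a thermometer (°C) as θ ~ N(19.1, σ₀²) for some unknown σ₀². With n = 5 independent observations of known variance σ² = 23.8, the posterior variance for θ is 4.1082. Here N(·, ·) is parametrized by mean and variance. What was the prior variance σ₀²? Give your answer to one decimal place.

σ₀² = 30.0

For the Normal–Normal model with known σ², precisions add: τ_n = τ₀ + n/σ².
So 1/σ₀² = 1/4.1082 − 5/23.8 = 0.243416 − 0.210084 = 0.033332.
Hence σ₀² = 1/0.033332 ≈ 30.0.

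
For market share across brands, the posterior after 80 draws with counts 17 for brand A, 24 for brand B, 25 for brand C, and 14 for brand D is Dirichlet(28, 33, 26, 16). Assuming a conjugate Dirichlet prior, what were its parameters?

For a Dirichlet(α) prior with multinomial counts c, the posterior is Dirichlet(α + c) componentwise.
Subtract each count from the matching posterior parameter: 28−17=11, 33−24=9, 26−25=1, 16−14=2.

Dirichlet(11, 9, 1, 2)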